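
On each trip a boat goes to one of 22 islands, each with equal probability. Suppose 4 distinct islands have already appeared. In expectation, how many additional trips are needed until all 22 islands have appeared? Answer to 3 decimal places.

76.892

The wait to go from k to k+1 distinct islands is geometric with mean 22/(22-k).
Sum over k = 4,...,21: E = 22/18 + 22/17 + 22/16 + ... + 22/2 + 22/1 = 76.8924.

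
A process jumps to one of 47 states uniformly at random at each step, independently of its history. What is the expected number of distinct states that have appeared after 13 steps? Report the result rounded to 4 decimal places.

For each state, P(seen in 13 steps) = 1 - (46/47)^13 = 0.24390.
By linearity of expectation, E[distinct seen] = 47·(1 - (46/47)^13) = 11.46327.

11.4633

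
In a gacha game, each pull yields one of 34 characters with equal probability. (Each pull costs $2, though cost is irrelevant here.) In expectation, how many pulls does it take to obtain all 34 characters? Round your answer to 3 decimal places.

The wait to go from k to k+1 distinct characters is geometric with mean 34/(34-k).
E[T] = 34/34 + 34/33 + 34/32 + ... + 34/2 + 34/1 = 34·H_{34}.
H_{34} = 4.1182, so E[T] = 140.0191.

140.019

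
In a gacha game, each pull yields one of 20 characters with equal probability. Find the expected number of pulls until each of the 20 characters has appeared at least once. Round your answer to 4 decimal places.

After k distinct characters have appeared, the next pull gives a new one with probability (20-k)/20, so the expected wait for the (k+1)-th is 20/(20-k).
E[T] = 20/20 + 20/19 + 20/18 + ... + 20/2 + 20/1 = 20·H_{20}.
H_{20} = 3.59774, so E[T] = 71.95479.

71.9548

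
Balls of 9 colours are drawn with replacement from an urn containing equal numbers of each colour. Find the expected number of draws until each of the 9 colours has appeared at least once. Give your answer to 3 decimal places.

25.461

After k distinct colours have appeared, the next draw gives a new one with probability (9-k)/9, so the expected wait for the (k+1)-th is 9/(9-k).
E[T] = 9/9 + 9/8 + 9/7 + ... + 9/2 + 9/1 = 9·H_{9}.
H_{9} = 2.8290, so E[T] = 25.4607.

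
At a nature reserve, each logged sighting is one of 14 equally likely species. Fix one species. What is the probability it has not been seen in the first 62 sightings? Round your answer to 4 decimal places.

0.0101

Each sighting misses the fixed species with probability (14-1)/14 = 13/14, independently.
P(still missing after 62) = (13/14)^62 = 0.01011.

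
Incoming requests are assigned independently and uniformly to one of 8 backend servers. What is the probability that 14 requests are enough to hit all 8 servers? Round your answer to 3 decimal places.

Let A_i be the event that server i is missing after 14 requests. By inclusion–exclusion on the A_i,
P(all seen) = Σ_{j=0}^{8} (-1)^j C(8,j)((8-j)/8)^14
= 1.0000 - 1.2337 + 0.4989 - 0.0777 + 0.0043 - 0.0001 + 0.0000 - 0.0000 + 0.0000
= 0.1917.

0.192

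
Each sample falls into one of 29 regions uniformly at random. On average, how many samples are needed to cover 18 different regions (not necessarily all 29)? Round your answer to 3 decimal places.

27.312

With k distinct regions already seen, the next new one arrives after an expected 29/(29-k) samples.
Sum over k = 0,...,17: E = 29/29 + 29/28 + 29/27 + ... + 29/13 + 29/12 = 27.3115.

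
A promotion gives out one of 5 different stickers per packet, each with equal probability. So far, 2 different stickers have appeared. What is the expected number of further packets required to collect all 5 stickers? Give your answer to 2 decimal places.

The wait to go from k to k+1 distinct stickers is geometric with mean 5/(5-k).
Sum over k = 2,...,4: E = 5/3 + 5/2 + 5/1 = 9.167.

9.17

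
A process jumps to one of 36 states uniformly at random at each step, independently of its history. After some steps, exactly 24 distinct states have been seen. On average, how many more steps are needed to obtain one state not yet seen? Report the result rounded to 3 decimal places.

Each step yields a new state with probability (36-24)/36 = 12/36, so the wait is geometric with mean 36/12.
E = 36/12 = 3.0000.

3.000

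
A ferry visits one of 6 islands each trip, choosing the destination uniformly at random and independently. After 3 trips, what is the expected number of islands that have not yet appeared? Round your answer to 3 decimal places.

For each island, P(unseen after 3) = (5/6)^3 = 0.5787.
By linearity of expectation, E[unseen] = 6·(5/6)^3 = 3.4722.

3.472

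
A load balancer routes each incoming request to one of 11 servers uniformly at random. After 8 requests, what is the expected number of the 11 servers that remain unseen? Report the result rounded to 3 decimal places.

5.132

For each server, P(unseen after 8) = (10/11)^8 = 0.4665.
By linearity of expectation, E[unseen] = 11·(10/11)^8 = 5.1316.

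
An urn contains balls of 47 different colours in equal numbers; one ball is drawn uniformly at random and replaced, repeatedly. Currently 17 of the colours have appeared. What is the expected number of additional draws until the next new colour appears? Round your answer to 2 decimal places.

The number of draws until the next new colour is geometric with success probability 30/47, so its mean is 47/30.
E = 47/30 = 1.567.

1.57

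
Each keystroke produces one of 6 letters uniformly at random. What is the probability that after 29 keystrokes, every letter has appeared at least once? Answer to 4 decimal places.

Let A_i be the event that letter i is missing after 29 keystrokes. By inclusion–exclusion on the A_i,
P(all seen) = Σ_{j=0}^{6} (-1)^j C(6,j)((6-j)/6)^29
= 1.00000 - 0.03033 + 0.00012 - 0.00000 + 0.00000 - 0.00000 + 0.00000
= 0.96979.

0.9698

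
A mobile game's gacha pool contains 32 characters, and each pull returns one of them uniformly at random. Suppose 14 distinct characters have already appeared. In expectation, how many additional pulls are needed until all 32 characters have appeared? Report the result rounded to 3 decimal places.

From k distinct to k+1 distinct takes on average 32/(32-k) pulls.
Sum over k = 14,...,31: E = 32/18 + 32/17 + 32/16 + ... + 32/2 + 32/1 = 111.8435.

111.843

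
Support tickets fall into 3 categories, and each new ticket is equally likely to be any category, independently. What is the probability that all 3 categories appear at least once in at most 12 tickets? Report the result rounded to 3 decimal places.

By inclusion–exclusion over which categories are missing,
P(all seen) = Σ_{j=0}^{3} (-1)^j C(3,j)((3-j)/3)^12
= 1.0000 - 0.0231 + 0.0000 - 0.0000
= 0.9769.

0.977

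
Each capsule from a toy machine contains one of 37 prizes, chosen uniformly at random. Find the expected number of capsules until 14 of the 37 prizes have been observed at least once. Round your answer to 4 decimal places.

Going from k to k+1 distinct takes a geometric number of capsules with mean 37/(37-k).
Sum over k = 0,...,13: E = 37/37 + 37/36 + 37/35 + ... + 37/25 + 37/24 = 17.28990.

17.2899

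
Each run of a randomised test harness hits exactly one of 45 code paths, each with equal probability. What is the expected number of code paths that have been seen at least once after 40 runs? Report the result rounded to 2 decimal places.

26.68

For each code path, P(seen in 40 runs) = 1 - (44/45)^40 = 0.593.
By linearity of expectation, E[distinct seen] = 45·(1 - (44/45)^40) = 26.684.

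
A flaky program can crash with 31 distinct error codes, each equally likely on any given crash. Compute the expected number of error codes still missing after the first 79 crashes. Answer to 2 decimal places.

2.32

For each error code, P(unseen after 79) = (30/31)^79 = 0.075.
By linearity of expectation, E[unseen] = 31·(30/31)^79 = 2.325.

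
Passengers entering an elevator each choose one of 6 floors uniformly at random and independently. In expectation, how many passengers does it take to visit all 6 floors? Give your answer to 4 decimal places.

Split into phases: going from k distinct to k+1 distinct takes on average 6/(6-k) passengers.
E[T] = 6/6 + 6/5 + 6/4 + 6/3 + 6/2 + 6/1 = 6·H_{6}.
H_{6} = 2.45000, so E[T] = 14.70000.

14.7000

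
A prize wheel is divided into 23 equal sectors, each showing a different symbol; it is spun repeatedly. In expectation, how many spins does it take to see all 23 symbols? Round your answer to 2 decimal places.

Split into phases: going from k distinct to k+1 distinct takes on average 23/(23-k) spins.
E[T] = 23/23 + 23/22 + 23/21 + ... + 23/2 + 23/1 = 23·H_{23}.
H_{23} = 3.734, so E[T] = 85.889.

85.89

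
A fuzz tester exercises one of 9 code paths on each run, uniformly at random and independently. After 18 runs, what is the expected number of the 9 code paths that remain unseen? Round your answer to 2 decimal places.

For each code path, P(unseen after 18) = (8/9)^18 = 0.120.
By linearity of expectation, E[unseen] = 9·(8/9)^18 = 1.080.

1.08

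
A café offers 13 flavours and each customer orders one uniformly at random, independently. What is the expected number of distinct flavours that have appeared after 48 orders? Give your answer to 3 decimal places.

For each flavour, P(seen in 48 orders) = 1 - (12/13)^48 = 0.9786.
By linearity of expectation, E[distinct seen] = 13·(1 - (12/13)^48) = 12.7212.

12.721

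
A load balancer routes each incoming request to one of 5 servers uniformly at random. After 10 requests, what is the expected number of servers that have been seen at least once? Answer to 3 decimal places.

For each server, P(seen in 10 requests) = 1 - (4/5)^10 = 0.8926.
By linearity of expectation, E[distinct seen] = 5·(1 - (4/5)^10) = 4.4631.

4.463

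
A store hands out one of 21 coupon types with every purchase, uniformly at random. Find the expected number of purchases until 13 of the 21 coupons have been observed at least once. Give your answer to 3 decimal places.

With k distinct coupons already seen, the next new one arrives after an expected 21/(21-k) purchases.
Sum over k = 0,...,12: E = 21/21 + 21/20 + 21/19 + ... + 21/10 + 21/9 = 19.4775.

19.478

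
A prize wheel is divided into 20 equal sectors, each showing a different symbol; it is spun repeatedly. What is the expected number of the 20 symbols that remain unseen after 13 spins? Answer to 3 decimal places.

For each symbol, P(unseen after 13) = (19/20)^13 = 0.5133.
By linearity of expectation, E[unseen] = 20·(19/20)^13 = 10.2668.

10.267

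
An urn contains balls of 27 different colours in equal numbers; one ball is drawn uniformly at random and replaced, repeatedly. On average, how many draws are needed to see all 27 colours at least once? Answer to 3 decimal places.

105.069

The wait to go from k to k+1 distinct colours is geometric with mean 27/(27-k).
E[T] = 27/27 + 27/26 + 27/25 + ... + 27/2 + 27/1 = 27·H_{27}.
H_{27} = 3.8915, so E[T] = 105.0693.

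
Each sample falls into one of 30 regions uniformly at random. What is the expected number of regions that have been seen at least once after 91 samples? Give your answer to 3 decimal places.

28.628

For each region, P(seen in 91 samples) = 1 - (29/30)^91 = 0.9543.
By linearity of expectation, E[distinct seen] = 30·(1 - (29/30)^91) = 28.6282.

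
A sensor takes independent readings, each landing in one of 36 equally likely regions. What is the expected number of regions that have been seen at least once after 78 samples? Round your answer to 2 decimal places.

For each region, P(seen in 78 samples) = 1 - (35/36)^78 = 0.889.
By linearity of expectation, E[distinct seen] = 36·(1 - (35/36)^78) = 32.000.

32.00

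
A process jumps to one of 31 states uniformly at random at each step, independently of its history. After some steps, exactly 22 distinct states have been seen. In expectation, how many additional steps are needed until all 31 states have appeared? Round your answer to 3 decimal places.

The wait to go from k to k+1 distinct states is geometric with mean 31/(31-k).
Sum over k = 22,...,30: E = 31/9 + 31/8 + 31/7 + ... + 31/2 + 31/1 = 87.6980.

87.698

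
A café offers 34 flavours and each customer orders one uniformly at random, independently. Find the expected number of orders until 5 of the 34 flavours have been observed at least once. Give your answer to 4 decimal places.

5.3229

With k distinct flavours already seen, the next new one arrives after an expected 34/(34-k) orders.
Sum over k = 0,...,4: E = 34/34 + 34/33 + 34/32 + 34/31 + 34/30 = 5.32291.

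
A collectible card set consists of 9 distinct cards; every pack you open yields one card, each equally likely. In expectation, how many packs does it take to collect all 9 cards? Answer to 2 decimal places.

25.46

The wait to go from k to k+1 distinct cards is geometric with mean 9/(9-k).
E[T] = 9/9 + 9/8 + 9/7 + ... + 9/2 + 9/1 = 9·H_{9}.
H_{9} = 2.829, so E[T] = 25.461.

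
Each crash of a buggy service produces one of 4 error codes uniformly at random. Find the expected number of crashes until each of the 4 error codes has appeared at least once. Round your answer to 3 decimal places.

8.333

The wait to go from k to k+1 distinct error codes is geometric with mean 4/(4-k).
E[T] = 4/4 + 4/3 + 4/2 + 4/1 = 4·H_{4}.
H_{4} = 2.0833, so E[T] = 8.3333.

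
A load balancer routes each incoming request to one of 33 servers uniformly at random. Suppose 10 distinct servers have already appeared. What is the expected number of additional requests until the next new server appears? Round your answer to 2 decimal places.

1.43

Each request yields a new server with probability (33-10)/33 = 23/33, so the wait is geometric with mean 33/23.
E = 33/23 = 1.435.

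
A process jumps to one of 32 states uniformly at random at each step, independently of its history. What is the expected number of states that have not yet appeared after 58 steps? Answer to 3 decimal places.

5.075

For each state, P(unseen after 58) = (31/32)^58 = 0.1586.
By linearity of expectation, E[unseen] = 32·(31/32)^58 = 5.0749.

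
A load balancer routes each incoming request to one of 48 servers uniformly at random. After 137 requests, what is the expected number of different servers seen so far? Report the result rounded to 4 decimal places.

45.3171

For each server, P(seen in 137 requests) = 1 - (47/48)^137 = 0.94411.
By linearity of expectation, E[distinct seen] = 48·(1 - (47/48)^137) = 45.31714.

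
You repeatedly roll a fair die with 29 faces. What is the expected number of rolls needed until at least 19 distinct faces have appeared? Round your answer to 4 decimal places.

With k distinct faces already seen, the next new one arrives after an expected 29/(29-k) rolls.
Sum over k = 0,...,18: E = 29/29 + 29/28 + 29/27 + ... + 29/12 + 29/11 = 29.94788.

29.9479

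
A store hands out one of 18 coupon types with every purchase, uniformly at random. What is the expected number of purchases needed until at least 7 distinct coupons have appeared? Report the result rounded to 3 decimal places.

Going from k to k+1 distinct takes a geometric number of purchases with mean 18/(18-k).
Sum over k = 0,...,6: E = 18/18 + 18/17 + 18/16 + ... + 18/13 + 18/12 = 8.5542.

8.554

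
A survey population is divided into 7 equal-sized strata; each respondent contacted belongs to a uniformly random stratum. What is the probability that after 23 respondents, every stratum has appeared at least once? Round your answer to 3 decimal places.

By inclusion–exclusion over which strata are missing,
P(all seen) = Σ_{j=0}^{7} (-1)^j C(7,j)((7-j)/7)^23
= 1.0000 - 0.2020 + 0.0091 - 0.0001 + 0.0000 - 0.0000 + 0.0000 - 0.0000
= 0.8071.

0.807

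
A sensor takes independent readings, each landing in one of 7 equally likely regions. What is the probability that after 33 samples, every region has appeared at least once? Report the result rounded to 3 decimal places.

By inclusion–exclusion over which regions are missing,
P(all seen) = Σ_{j=0}^{7} (-1)^j C(7,j)((7-j)/7)^33
= 1.0000 - 0.0432 + 0.0003 - 0.0000 + 0.0000 - 0.0000 + 0.0000 - 0.0000
= 0.9571.

0.957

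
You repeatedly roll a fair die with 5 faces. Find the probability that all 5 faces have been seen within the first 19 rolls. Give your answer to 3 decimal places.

Let A_i be the event that face i is missing after 19 rolls. By inclusion–exclusion on the A_i,
P(all seen) = Σ_{j=0}^{5} (-1)^j C(5,j)((5-j)/5)^19
= 1.0000 - 0.0721 + 0.0006 - 0.0000 + 0.0000 - 0.0000
= 0.9286.

0.929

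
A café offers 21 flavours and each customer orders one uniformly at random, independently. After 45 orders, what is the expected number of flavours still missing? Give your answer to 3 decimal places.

For each flavour, P(unseen after 45) = (20/21)^45 = 0.1113.
By linearity of expectation, E[unseen] = 21·(20/21)^45 = 2.3372.

2.337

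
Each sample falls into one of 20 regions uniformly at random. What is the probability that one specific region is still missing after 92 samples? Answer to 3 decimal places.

Each sample misses the fixed region with probability (20-1)/20 = 19/20, independently.
P(still missing after 92) = (19/20)^92 = 0.0089.

0.009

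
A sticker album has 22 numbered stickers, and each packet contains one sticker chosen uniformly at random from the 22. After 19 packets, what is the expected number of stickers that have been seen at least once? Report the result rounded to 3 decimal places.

12.910

For each sticker, P(seen in 19 packets) = 1 - (21/22)^19 = 0.5868.
By linearity of expectation, E[distinct seen] = 22·(1 - (21/22)^19) = 12.9101.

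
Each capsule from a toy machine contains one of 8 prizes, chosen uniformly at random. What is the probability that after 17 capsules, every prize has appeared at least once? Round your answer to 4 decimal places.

Let A_i be the event that prize i is missing after 17 capsules. By inclusion–exclusion on the A_i,
P(all seen) = Σ_{j=0}^{8} (-1)^j C(8,j)((8-j)/8)^17
= 1.00000 - 0.82647 + 0.21047 - 0.01897 + 0.00053 - 0.00000 + 0.00000 - 0.00000 + 0.00000
= 0.36556.

0.3656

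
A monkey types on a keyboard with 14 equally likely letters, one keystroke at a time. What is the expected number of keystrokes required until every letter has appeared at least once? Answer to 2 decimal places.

After k distinct letters have appeared, the next keystroke gives a new one with probability (14-k)/14, so the expected wait for the (k+1)-th is 14/(14-k).
E[T] = 14/14 + 14/13 + 14/12 + ... + 14/2 + 14/1 = 14·H_{14}.
H_{14} = 3.252, so E[T] = 45.522.

45.52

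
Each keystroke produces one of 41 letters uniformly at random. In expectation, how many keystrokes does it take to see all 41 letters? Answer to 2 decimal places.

After k distinct letters have appeared, the next keystroke gives a new one with probability (41-k)/41, so the expected wait for the (k+1)-th is 41/(41-k).
E[T] = 41/41 + 41/40 + 41/39 + ... + 41/2 + 41/1 = 41·H_{41}.
H_{41} = 4.303, so E[T] = 176.420.

176.42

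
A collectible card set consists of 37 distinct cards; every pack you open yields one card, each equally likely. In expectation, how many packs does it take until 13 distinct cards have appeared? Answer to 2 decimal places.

15.75

With k distinct cards already seen, the next new one arrives after an expected 37/(37-k) packs.
Sum over k = 0,...,12: E = 37/37 + 37/36 + 37/35 + ... + 37/26 + 37/25 = 15.748.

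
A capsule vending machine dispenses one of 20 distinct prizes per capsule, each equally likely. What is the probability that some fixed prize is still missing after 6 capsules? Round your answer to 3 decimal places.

0.735

Each capsule misses the fixed prize with probability (20-1)/20 = 19/20, independently.
P(still missing after 6) = (19/20)^6 = 0.7351.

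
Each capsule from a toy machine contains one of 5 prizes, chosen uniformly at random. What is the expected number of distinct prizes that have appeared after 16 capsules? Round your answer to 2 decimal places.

4.86

For each prize, P(seen in 16 capsules) = 1 - (4/5)^16 = 0.972.
By linearity of expectation, E[distinct seen] = 5·(1 - (4/5)^16) = 4.859.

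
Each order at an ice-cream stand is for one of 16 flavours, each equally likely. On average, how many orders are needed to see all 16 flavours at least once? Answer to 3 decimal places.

The wait to go from k to k+1 distinct flavours is geometric with mean 16/(16-k).
E[T] = 16/16 + 16/15 + 16/14 + ... + 16/2 + 16/1 = 16·H_{16}.
H_{16} = 3.3807, so E[T] = 54.0917.

54.092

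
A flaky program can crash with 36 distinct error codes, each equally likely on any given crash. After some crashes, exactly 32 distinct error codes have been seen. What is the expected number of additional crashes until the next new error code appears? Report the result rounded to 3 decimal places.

Each crash yields a new error code with probability (36-32)/36 = 4/36, so the wait is geometric with mean 36/4.
E = 36/4 = 9.0000.

9.000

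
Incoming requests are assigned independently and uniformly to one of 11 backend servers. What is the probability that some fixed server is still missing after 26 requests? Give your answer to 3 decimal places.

On each request the fixed server fails to appear with probability 10/11.
P(still missing after 26) = (10/11)^26 = 0.0839.

0.084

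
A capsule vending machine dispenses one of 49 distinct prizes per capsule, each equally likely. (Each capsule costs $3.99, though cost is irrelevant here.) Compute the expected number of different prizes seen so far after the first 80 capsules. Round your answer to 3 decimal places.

39.585

For each prize, P(seen in 80 capsules) = 1 - (48/49)^80 = 0.8079.
By linearity of expectation, E[distinct seen] = 49·(1 - (48/49)^80) = 39.5853.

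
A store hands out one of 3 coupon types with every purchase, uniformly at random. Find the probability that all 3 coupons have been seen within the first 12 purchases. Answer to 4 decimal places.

By inclusion–exclusion over which coupons are missing,
P(all seen) = Σ_{j=0}^{3} (-1)^j C(3,j)((3-j)/3)^12
= 1.00000 - 0.02312 + 0.00001 - 0.00000
= 0.97688.

0.9769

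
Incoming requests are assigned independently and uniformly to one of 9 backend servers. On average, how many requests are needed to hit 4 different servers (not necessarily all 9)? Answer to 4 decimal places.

4.9107

Going from k to k+1 distinct takes a geometric number of requests with mean 9/(9-k).
Sum over k = 0,...,3: E = 9/9 + 9/8 + 9/7 + 9/6 = 4.91071.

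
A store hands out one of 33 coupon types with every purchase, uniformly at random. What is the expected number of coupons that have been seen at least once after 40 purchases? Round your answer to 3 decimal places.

For each coupon, P(seen in 40 purchases) = 1 - (32/33)^40 = 0.7080.
By linearity of expectation, E[distinct seen] = 33·(1 - (32/33)^40) = 23.3627.

23.363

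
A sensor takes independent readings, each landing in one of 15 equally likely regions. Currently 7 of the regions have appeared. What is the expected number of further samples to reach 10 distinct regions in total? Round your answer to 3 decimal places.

6.518

The wait to go from k to k+1 distinct regions is geometric with mean 15/(15-k).
Sum over k = 7,...,9: E = 15/8 + 15/7 + 15/6 = 6.5179.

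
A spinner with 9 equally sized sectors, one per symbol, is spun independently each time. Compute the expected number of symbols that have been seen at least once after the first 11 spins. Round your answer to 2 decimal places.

For each symbol, P(seen in 11 spins) = 1 - (8/9)^11 = 0.726.
By linearity of expectation, E[distinct seen] = 9·(1 - (8/9)^11) = 6.536.

6.54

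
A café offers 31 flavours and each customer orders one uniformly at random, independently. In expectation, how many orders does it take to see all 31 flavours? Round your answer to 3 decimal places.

Split into phases: going from k distinct to k+1 distinct takes on average 31/(31-k) orders.
E[T] = 31/31 + 31/30 + 31/29 + ... + 31/2 + 31/1 = 31·H_{31}.
H_{31} = 4.0272, so E[T] = 124.8446.

124.845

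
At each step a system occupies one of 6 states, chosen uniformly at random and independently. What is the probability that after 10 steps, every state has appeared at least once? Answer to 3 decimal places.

By inclusion–exclusion over which states are missing,
P(all seen) = Σ_{j=0}^{6} (-1)^j C(6,j)((6-j)/6)^10
= 1.0000 - 0.9690 + 0.2601 - 0.0195 + 0.0003 - 0.0000 + 0.0000
= 0.2718.

0.272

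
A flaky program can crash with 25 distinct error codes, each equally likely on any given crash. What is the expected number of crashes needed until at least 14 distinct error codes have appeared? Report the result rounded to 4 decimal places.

19.9020

Going from k to k+1 distinct takes a geometric number of crashes with mean 25/(25-k).
Sum over k = 0,...,13: E = 25/25 + 25/24 + 25/23 + ... + 25/13 + 25/12 = 19.90202.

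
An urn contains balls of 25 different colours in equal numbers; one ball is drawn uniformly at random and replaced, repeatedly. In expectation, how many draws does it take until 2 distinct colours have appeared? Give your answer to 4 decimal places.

With k distinct colours already seen, the next new one arrives after an expected 25/(25-k) draws.
Sum over k = 0,...,1: E = 25/25 + 25/24 = 2.04167.

2.0417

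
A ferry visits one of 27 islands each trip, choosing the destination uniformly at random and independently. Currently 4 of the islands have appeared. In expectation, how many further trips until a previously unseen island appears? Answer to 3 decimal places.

Each trip yields a new island with probability (27-4)/27 = 23/27, so the wait is geometric with mean 27/23.
E = 27/23 = 1.1739.

1.174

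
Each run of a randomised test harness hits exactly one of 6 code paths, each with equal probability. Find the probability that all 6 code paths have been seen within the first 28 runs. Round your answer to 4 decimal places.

Let A_i be the event that code path i is missing after 28 runs. By inclusion–exclusion on the A_i,
P(all seen) = Σ_{j=0}^{6} (-1)^j C(6,j)((6-j)/6)^28
= 1.00000 - 0.03640 + 0.00018 - 0.00000 + 0.00000 - 0.00000 + 0.00000
= 0.96378.

0.9638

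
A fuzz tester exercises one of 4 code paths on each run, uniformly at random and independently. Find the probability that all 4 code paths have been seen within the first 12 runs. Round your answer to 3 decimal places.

0.875

By inclusion–exclusion over which code paths are missing,
P(all seen) = Σ_{j=0}^{4} (-1)^j C(4,j)((4-j)/4)^12
= 1.0000 - 0.1267 + 0.0015 - 0.0000 + 0.0000
= 0.8748.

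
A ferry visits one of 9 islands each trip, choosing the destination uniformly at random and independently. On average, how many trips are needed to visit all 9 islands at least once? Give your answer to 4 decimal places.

Split into phases: going from k distinct to k+1 distinct takes on average 9/(9-k) trips.
E[T] = 9/9 + 9/8 + 9/7 + ... + 9/2 + 9/1 = 9·H_{9}.
H_{9} = 2.82897, so E[T] = 25.46071.

25.4607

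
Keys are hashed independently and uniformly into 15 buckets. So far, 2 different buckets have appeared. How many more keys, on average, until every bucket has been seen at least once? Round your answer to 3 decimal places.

With k distinct buckets already seen, the next new one takes an expected 15/(15-k) keys.
Sum over k = 2,...,14: E = 15/13 + 15/12 + 15/11 + ... + 15/2 + 15/1 = 47.7020.

47.702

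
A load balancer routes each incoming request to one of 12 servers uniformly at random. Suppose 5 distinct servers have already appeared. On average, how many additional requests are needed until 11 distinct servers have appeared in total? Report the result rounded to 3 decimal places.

19.114

From k distinct to k+1 distinct takes on average 12/(12-k) requests.
Sum over k = 5,...,10: E = 12/7 + 12/6 + 12/5 + 12/4 + 12/3 + 12/2 = 19.1143.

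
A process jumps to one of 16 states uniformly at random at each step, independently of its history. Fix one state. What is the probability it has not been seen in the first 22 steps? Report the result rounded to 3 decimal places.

0.242

Each step misses the fixed state with probability (16-1)/16 = 15/16, independently.
P(still missing after 22) = (15/16)^22 = 0.2418.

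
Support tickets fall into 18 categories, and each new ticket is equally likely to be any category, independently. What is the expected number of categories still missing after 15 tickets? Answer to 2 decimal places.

7.64

For each category, P(unseen after 15) = (17/18)^15 = 0.424.
By linearity of expectation, E[unseen] = 18·(17/18)^15 = 7.637.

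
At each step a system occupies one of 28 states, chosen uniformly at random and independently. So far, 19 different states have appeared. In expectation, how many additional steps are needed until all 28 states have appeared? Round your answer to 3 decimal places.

From k distinct to k+1 distinct takes on average 28/(28-k) steps.
Sum over k = 19,...,27: E = 28/9 + 28/8 + 28/7 + ... + 28/2 + 28/1 = 79.2111.

79.211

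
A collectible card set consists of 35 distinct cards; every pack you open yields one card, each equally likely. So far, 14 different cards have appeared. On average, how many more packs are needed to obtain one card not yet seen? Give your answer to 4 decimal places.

The number of packs until the next new card is geometric with success probability 21/35, so its mean is 35/21.
E = 35/21 = 1.66667.

1.6667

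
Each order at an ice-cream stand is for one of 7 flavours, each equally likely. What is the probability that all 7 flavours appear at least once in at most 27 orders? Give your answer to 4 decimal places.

By inclusion–exclusion over which flavours are missing,
P(all seen) = Σ_{j=0}^{7} (-1)^j C(7,j)((7-j)/7)^27
= 1.00000 - 0.10903 + 0.00238 - 0.00001 + 0.00000 - 0.00000 + 0.00000 - 0.00000
= 0.89334.

0.8933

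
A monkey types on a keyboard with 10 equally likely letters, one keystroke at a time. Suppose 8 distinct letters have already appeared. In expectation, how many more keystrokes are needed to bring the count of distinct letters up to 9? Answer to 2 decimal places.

5.00

From k distinct to k+1 distinct takes on average 10/(10-k) keystrokes.
Only the k = 8 term is needed: E = 10/2 = 5.000.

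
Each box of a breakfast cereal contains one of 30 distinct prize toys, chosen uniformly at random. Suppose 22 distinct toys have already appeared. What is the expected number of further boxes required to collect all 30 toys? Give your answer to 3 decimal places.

With k distinct toys already seen, the next new one takes an expected 30/(30-k) boxes.
Sum over k = 22,...,29: E = 30/8 + 30/7 + 30/6 + ... + 30/2 + 30/1 = 81.5357.

81.536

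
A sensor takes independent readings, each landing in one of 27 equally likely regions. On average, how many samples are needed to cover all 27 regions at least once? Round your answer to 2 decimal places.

Split into phases: going from k distinct to k+1 distinct takes on average 27/(27-k) samples.
E[T] = 27/27 + 27/26 + 27/25 + ... + 27/2 + 27/1 = 27·H_{27}.
H_{27} = 3.891, so E[T] = 105.069.

105.07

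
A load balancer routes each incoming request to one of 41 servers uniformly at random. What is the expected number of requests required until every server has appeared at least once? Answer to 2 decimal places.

176.42

After k distinct servers have appeared, the next request gives a new one with probability (41-k)/41, so the expected wait for the (k+1)-th is 41/(41-k).
E[T] = 41/41 + 41/40 + 41/39 + ... + 41/2 + 41/1 = 41·H_{41}.
H_{41} = 4.303, so E[T] = 176.420.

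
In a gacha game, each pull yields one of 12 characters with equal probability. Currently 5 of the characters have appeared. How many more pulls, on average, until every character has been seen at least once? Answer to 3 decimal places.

The wait to go from k to k+1 distinct characters is geometric with mean 12/(12-k).
Sum over k = 5,...,11: E = 12/7 + 12/6 + 12/5 + ... + 12/2 + 12/1 = 31.1143.

31.114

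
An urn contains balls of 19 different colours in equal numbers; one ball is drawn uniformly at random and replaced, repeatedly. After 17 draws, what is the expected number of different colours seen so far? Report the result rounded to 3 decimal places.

For each colour, P(seen in 17 draws) = 1 - (18/19)^17 = 0.6011.
By linearity of expectation, E[distinct seen] = 19·(1 - (18/19)^17) = 11.4216.

11.422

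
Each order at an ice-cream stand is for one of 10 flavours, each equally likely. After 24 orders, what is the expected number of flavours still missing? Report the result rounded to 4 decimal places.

0.7977

For each flavour, P(unseen after 24) = (9/10)^24 = 0.07977.
By linearity of expectation, E[unseen] = 10·(9/10)^24 = 0.79766.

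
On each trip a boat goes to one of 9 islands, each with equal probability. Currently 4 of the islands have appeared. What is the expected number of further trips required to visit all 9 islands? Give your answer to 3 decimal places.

20.550

With k distinct islands already seen, the next new one takes an expected 9/(9-k) trips.
Sum over k = 4,...,8: E = 9/5 + 9/4 + 9/3 + 9/2 + 9/1 = 20.5500.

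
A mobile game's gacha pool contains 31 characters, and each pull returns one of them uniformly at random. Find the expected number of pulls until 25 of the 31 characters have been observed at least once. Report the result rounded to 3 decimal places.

With k distinct characters already seen, the next new one arrives after an expected 31/(31-k) pulls.
Sum over k = 0,...,24: E = 31/31 + 31/30 + 31/29 + ... + 31/8 + 31/7 = 48.8946.

48.895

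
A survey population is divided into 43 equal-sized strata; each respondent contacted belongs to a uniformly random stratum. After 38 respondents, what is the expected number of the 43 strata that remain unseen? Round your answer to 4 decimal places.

For each stratum, P(unseen after 38) = (42/43)^38 = 0.40895.
By linearity of expectation, E[unseen] = 43·(42/43)^38 = 17.58491.

17.5849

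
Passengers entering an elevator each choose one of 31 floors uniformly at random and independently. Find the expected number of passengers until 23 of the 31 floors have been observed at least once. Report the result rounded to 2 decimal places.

With k distinct floors already seen, the next new one arrives after an expected 31/(31-k) passengers.
Sum over k = 0,...,22: E = 31/31 + 31/30 + 31/29 + ... + 31/10 + 31/9 = 40.591.

40.59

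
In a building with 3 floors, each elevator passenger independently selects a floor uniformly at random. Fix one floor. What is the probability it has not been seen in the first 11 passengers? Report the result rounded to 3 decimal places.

Each passenger misses the fixed floor with probability (3-1)/3 = 2/3, independently.
P(still missing after 11) = (2/3)^11 = 0.0116.

0.012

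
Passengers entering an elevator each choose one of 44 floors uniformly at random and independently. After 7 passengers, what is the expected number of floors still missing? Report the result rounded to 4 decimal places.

37.4596

For each floor, P(unseen after 7) = (43/44)^7 = 0.85135.
By linearity of expectation, E[unseen] = 44·(43/44)^7 = 37.45960.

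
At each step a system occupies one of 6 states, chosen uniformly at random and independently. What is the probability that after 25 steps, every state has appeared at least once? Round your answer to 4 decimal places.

0.9377

Let A_i be the event that state i is missing after 25 steps. By inclusion–exclusion on the A_i,
P(all seen) = Σ_{j=0}^{6} (-1)^j C(6,j)((6-j)/6)^25
= 1.00000 - 0.06290 + 0.00059 - 0.00000 + 0.00000 - 0.00000 + 0.00000
= 0.93770.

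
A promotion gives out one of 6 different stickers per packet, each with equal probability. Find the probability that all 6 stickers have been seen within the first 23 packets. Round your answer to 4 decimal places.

By inclusion–exclusion over which stickers are missing,
P(all seen) = Σ_{j=0}^{6} (-1)^j C(6,j)((6-j)/6)^23
= 1.00000 - 0.09057 + 0.00134 - 0.00000 + 0.00000 - 0.00000 + 0.00000
= 0.91076.

0.9108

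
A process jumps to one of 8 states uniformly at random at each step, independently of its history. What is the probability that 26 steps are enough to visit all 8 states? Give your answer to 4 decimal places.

Let A_i be the event that state i is missing after 26 steps. By inclusion–exclusion on the A_i,
P(all seen) = Σ_{j=0}^{8} (-1)^j C(8,j)((8-j)/8)^26
= 1.00000 - 0.24848 + 0.01580 - 0.00028 + 0.00000 - 0.00000 + 0.00000 - 0.00000 + 0.00000
= 0.76704.

0.7670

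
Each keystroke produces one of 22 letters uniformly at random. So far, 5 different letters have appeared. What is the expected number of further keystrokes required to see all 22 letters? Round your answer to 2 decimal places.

From k distinct to k+1 distinct takes on average 22/(22-k) keystrokes.
Sum over k = 5,...,21: E = 22/17 + 22/16 + 22/15 + ... + 22/2 + 22/1 = 75.670.

75.67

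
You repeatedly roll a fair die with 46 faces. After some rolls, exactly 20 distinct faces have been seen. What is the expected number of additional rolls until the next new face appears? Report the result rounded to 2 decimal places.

Each roll yields a new face with probability (46-20)/46 = 26/46, so the wait is geometric with mean 46/26.
E = 46/26 = 1.769.

1.77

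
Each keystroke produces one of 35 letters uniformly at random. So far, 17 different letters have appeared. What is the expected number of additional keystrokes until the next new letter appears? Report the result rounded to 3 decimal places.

1.944

Each keystroke yields a new letter with probability (35-17)/35 = 18/35, so the wait is geometric with mean 35/18.
E = 35/18 = 1.9444.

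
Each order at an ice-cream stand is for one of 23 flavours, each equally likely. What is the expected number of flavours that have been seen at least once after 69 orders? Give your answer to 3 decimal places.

21.929

For each flavour, P(seen in 69 orders) = 1 - (22/23)^69 = 0.9534.
By linearity of expectation, E[distinct seen] = 23·(1 - (22/23)^69) = 21.9293.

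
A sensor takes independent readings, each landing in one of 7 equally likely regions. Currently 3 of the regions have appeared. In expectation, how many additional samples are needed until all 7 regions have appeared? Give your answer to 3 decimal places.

The wait to go from k to k+1 distinct regions is geometric with mean 7/(7-k).
Sum over k = 3,...,6: E = 7/4 + 7/3 + 7/2 + 7/1 = 14.5833.

14.583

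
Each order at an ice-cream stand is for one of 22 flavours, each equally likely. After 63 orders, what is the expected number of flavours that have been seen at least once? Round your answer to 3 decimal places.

For each flavour, P(seen in 63 orders) = 1 - (21/22)^63 = 0.9466.
By linearity of expectation, E[distinct seen] = 22·(1 - (21/22)^63) = 20.8262.

20.826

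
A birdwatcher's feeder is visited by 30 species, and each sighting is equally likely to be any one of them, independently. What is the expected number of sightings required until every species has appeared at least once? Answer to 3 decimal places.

119.850

The wait to go from k to k+1 distinct species is geometric with mean 30/(30-k).
E[T] = 30/30 + 30/29 + 30/28 + ... + 30/2 + 30/1 = 30·H_{30}.
H_{30} = 3.9950, so E[T] = 119.8496.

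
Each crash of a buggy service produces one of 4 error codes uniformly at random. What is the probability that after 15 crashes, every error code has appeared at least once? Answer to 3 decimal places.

By inclusion–exclusion over which error codes are missing,
P(all seen) = Σ_{j=0}^{4} (-1)^j C(4,j)((4-j)/4)^15
= 1.0000 - 0.0535 + 0.0002 - 0.0000 + 0.0000
= 0.9467.

0.947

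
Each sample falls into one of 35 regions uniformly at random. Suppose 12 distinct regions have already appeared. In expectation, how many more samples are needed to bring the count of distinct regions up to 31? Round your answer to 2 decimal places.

57.78

The wait to go from k to k+1 distinct regions is geometric with mean 35/(35-k).
Sum over k = 12,...,30: E = 35/23 + 35/22 + 35/21 + ... + 35/6 + 35/5 = 57.784.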